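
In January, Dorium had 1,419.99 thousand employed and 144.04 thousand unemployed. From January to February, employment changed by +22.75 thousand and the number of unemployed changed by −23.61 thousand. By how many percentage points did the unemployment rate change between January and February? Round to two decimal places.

January: labor force = 1,419.99 + 144.04 = 1,564.03; u = 144.04/1,564.03 = 9.21%.
February: labor force = 1,442.74 + 120.43 = 1,563.17; u = 120.43/1,563.17 = 7.70%.
Change = 7.70% − 9.21% = −1.51 pp.

The unemployment rate changed by −1.51 percentage points.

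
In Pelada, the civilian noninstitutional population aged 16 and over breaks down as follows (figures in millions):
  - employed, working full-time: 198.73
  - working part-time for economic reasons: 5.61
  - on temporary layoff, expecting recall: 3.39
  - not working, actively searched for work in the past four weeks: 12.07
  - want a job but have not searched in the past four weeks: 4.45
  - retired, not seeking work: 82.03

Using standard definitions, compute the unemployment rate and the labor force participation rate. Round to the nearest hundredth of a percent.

Employed = 198.73 + 5.61 = 204.34 million (anyone who worked, including part-time for economic reasons, counts as employed).
Unemployed = 3.39 + 12.07 = 15.46 million (jobless and actively searching, or on temporary layoff).
Labor force = 204.34 + 15.46 = 219.80 million.
Not in labor force = 4.45 + 82.03 = 86.48 million (those not working and not actively searching are outside the labor force — including those who want a job but have given up searching).
Civilian working-age population = 219.80 + 86.48 = 306.28 million.
Unemployment rate = 15.46 / 219.80 = 7.03%.
Labor force participation rate = 219.80 / 306.28 = 71.76%.

Unemployment rate ≈ 7.03%; labor force participation rate ≈ 71.76%.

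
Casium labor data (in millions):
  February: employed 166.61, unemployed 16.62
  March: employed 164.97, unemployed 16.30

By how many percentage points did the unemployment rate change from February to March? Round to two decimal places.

February: labor force = 166.61 + 16.62 = 183.23; u = 16.62/183.23 = 9.07%.
March: labor force = 164.97 + 16.30 = 181.27; u = 16.30/181.27 = 8.99%.
Change = 8.99% − 9.07% = −0.08 pp.

The unemployment rate changed by −0.08 percentage points.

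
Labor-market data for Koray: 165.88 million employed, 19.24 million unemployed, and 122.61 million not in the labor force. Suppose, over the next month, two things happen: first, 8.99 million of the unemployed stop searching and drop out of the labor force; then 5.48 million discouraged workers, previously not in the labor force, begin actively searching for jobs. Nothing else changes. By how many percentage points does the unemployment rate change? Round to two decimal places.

The unemployment rate changes by −1.73 percentage points.

Initially, labor force = 165.88 + 19.24 = 185.12 million, so u = 19.24/185.12 = 10.39%.
After the first change, unemployed and labor force both fall by 8.99 → E = 165.88, U = 10.25, labor force = 176.13 million.
After the second change, unemployed and labor force both rise by 5.48 → E = 165.88, U = 15.73, labor force = 181.61 million.
New unemployment rate = 15.73 / 181.61 = 8.66%.
Change = 8.66% − 10.39% = −1.73 percentage points.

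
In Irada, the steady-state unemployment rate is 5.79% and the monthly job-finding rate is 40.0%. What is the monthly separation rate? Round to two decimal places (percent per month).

Separation rate ≈ 2.46% per month.

From u* = s/(s+f): s = u·f/(1−u).
s = 0.0579 × 40.0 / (1 − 0.0579) = 2.3160 / 0.9421 ≈ 2.46% per month.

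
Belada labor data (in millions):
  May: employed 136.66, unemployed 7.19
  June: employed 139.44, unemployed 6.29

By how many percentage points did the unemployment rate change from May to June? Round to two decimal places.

The unemployment rate changed by −0.68 percentage points.

May: labor force = 136.66 + 7.19 = 143.85; u = 7.19/143.85 = 5.00%.
June: labor force = 139.44 + 6.29 = 145.73; u = 6.29/145.73 = 4.32%.
Change = 4.32% − 5.00% = −0.68 pp.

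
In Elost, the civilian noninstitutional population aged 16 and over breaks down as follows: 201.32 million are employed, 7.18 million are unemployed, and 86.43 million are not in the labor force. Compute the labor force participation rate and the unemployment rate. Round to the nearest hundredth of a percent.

Labor force = employed + unemployed = 201.32 + 7.18 = 208.50 million.
Working-age population = 208.50 + 86.43 = 294.93 million.
Unemployment rate = 7.18 / 208.50 = 3.44%.
Labor force participation rate = 208.50 / 294.93 = 70.69%.

Labor force participation rate ≈ 70.69%; unemployment rate ≈ 3.44%.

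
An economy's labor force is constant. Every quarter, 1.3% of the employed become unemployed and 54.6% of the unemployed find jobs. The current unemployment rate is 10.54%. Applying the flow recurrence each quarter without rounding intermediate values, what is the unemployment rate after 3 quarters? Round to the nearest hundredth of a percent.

Unemployment rate after three quarters ≈ 3.03%.

With a fixed labor force, u_{t+1} = u_t + s·(1−u_t) − f·u_t = u_t·(1−s−f) + s.
Here 1−s−f = 0.441 and s = 0.013.
u_1 = 0.105400 × 0.441 + 0.013 = 0.059481.
u_2 = 0.059481 × 0.441 + 0.013 = 0.039231.
u_3 = 0.039231 × 0.441 + 0.013 = 0.030301.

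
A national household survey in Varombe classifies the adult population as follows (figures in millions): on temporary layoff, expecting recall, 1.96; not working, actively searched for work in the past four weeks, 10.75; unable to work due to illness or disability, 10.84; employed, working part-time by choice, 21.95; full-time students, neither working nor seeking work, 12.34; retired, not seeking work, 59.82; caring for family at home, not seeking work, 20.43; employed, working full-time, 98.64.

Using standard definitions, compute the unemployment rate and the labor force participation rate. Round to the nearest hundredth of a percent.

Unemployment rate ≈ 9.53%; labor force participation rate ≈ 56.31%.

Employed = 21.95 + 98.64 = 120.59 million.
Unemployed = 1.96 + 10.75 = 12.71 million (jobless and actively searching, or on temporary layoff).
Labor force = 120.59 + 12.71 = 133.30 million.
Not in labor force = 10.84 + 12.34 + 59.82 + 20.43 = 103.43 million (those not working and not actively searching are outside the labor force).
Civilian working-age population = 133.30 + 103.43 = 236.73 million.
Unemployment rate = 12.71 / 133.30 = 9.53%.
Labor force participation rate = 133.30 / 236.73 = 56.31%.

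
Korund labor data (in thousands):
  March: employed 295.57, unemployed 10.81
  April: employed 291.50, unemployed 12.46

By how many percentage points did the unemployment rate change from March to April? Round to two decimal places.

March: labor force = 295.57 + 10.81 = 306.38; u = 10.81/306.38 = 3.53%.
April: labor force = 291.50 + 12.46 = 303.96; u = 12.46/303.96 = 4.10%.
Change = 4.10% − 3.53% = +0.57 pp.

The unemployment rate changed by +0.57 percentage points.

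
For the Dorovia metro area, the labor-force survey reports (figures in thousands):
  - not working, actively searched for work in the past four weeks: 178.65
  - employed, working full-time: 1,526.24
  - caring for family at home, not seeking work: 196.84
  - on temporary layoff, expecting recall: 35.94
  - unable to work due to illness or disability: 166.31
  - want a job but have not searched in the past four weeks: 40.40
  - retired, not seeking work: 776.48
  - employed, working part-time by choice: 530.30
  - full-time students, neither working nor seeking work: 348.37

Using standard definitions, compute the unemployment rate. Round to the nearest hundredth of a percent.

Employed = 1,526.24 + 530.30 = 2,056.54 thousand.
Unemployed = 178.65 + 35.94 = 214.59 thousand (jobless and actively searching, or on temporary layoff).
Labor force = 2,056.54 + 214.59 = 2,271.13 thousand.
Unemployment rate = 214.59 / 2,271.13 = 9.45%.

Unemployment rate ≈ 9.45%.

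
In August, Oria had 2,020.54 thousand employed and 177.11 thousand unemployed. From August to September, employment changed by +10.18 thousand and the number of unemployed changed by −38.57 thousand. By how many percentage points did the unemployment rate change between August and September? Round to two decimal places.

The unemployment rate changed by −1.67 percentage points.

August: labor force = 2,020.54 + 177.11 = 2,197.65; u = 177.11/2,197.65 = 8.06%.
September: labor force = 2,030.72 + 138.54 = 2,169.26; u = 138.54/2,169.26 = 6.39%.
Change = 6.39% − 8.06% = −1.67 pp.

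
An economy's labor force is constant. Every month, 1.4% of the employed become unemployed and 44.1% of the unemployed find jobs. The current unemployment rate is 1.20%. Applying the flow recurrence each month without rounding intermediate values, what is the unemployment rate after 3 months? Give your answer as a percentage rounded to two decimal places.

Unemployment rate after three months ≈ 2.77%.

With a fixed labor force, u_{t+1} = u_t + s·(1−u_t) − f·u_t = u_t·(1−s−f) + s.
Here 1−s−f = 0.545 and s = 0.014.
u_1 = 0.012000 × 0.545 + 0.014 = 0.020540.
u_2 = 0.020540 × 0.545 + 0.014 = 0.025194.
u_3 = 0.025194 × 0.545 + 0.014 = 0.027731.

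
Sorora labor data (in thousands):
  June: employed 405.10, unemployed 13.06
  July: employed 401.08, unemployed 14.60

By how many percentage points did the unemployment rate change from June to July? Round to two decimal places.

June: labor force = 405.10 + 13.06 = 418.16; u = 13.06/418.16 = 3.12%.
July: labor force = 401.08 + 14.60 = 415.68; u = 14.60/415.68 = 3.51%.
Change = 3.51% − 3.12% = +0.39 pp.

The unemployment rate changed by +0.39 percentage points.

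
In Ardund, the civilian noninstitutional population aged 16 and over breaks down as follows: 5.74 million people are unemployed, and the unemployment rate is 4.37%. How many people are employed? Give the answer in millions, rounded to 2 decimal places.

Labor force = U / u = 5.74 / 0.0437 ≈ 131.35 million.
Employed = labor force − unemployed = 131.35 − 5.74 = 125.61 million.

About 125.61 million are employed.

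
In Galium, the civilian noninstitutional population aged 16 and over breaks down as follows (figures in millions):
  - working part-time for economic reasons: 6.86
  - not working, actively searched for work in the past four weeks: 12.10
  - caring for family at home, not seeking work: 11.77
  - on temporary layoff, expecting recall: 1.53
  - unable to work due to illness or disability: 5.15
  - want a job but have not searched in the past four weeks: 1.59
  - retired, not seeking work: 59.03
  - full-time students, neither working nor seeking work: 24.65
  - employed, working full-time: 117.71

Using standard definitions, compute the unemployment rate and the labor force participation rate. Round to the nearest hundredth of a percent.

Employed = 6.86 + 117.71 = 124.57 million (anyone who worked, including part-time for economic reasons, counts as employed).
Unemployed = 12.10 + 1.53 = 13.63 million (jobless and actively searching, or on temporary layoff).
Labor force = 124.57 + 13.63 = 138.20 million.
Not in labor force = 11.77 + 5.15 + 1.59 + 59.03 + 24.65 = 102.19 million (those not working and not actively searching are outside the labor force — including those who want a job but have given up searching).
Civilian working-age population = 138.20 + 102.19 = 240.39 million.
Unemployment rate = 13.63 / 138.20 = 9.86%.
Labor force participation rate = 138.20 / 240.39 = 57.49%.

Unemployment rate ≈ 9.86%; labor force participation rate ≈ 57.49%.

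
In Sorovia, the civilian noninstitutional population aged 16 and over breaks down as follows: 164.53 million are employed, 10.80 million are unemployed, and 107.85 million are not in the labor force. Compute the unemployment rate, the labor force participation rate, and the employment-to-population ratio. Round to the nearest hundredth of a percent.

Labor force = employed + unemployed = 164.53 + 10.80 = 175.33 million.
Working-age population = 175.33 + 107.85 = 283.18 million.
Unemployment rate = 10.80 / 175.33 = 6.16%.
Labor force participation rate = 175.33 / 283.18 = 61.91%.
Employment-population ratio = 164.53 / 283.18 = 58.10%.

Unemployment rate ≈ 6.16%; labor force participation rate ≈ 61.91%; employment-population ratio ≈ 58.10%.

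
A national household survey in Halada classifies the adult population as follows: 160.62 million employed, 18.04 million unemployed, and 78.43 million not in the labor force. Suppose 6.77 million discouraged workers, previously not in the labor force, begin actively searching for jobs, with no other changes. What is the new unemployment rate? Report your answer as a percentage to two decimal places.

New unemployment rate ≈ 13.38%.

Initially, labor force = 160.62 + 18.04 = 178.66 million, so u = 18.04/178.66 = 10.10%.
After the change, unemployed and labor force both rise by 6.77 → E = 160.62, U = 24.81, labor force = 185.43 million.
New unemployment rate = 24.81 / 185.43 = 13.38%.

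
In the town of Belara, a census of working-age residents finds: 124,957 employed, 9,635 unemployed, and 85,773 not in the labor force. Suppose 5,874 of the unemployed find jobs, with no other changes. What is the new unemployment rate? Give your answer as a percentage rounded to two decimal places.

New unemployment rate ≈ 2.79%.

Initially, labor force = 124,957 + 9,635 = 134,592, so u = 9,635/134,592 = 7.16%.
After the change, unemployed falls and employed rises by 5,874; labor force unchanged → E = 130,831, U = 3,761, labor force = 134,592.
New unemployment rate = 3,761 / 134,592 = 2.79%.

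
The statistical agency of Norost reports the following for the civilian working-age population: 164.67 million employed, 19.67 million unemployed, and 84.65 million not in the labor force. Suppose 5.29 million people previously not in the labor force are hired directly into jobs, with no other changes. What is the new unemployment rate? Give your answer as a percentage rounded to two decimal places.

Initially, labor force = 164.67 + 19.67 = 184.34 million, so u = 19.67/184.34 = 10.67%.
After the change, employed and labor force both rise by 5.29; unemployed unchanged → E = 169.96, U = 19.67, labor force = 189.63 million.
New unemployment rate = 19.67 / 189.63 = 10.37%.

New unemployment rate ≈ 10.37%.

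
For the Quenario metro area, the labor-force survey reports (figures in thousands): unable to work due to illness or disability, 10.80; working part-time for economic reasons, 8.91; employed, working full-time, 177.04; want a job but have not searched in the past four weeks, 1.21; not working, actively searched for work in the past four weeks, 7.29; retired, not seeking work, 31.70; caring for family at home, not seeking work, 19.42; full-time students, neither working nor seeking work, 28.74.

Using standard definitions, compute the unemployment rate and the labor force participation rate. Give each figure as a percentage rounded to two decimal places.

Unemployment rate ≈ 3.77%; labor force participation rate ≈ 67.78%.

Employed = 8.91 + 177.04 = 185.95 thousand (anyone who worked, including part-time for economic reasons, counts as employed).
Unemployed = 7.29 thousand.
Labor force = 185.95 + 7.29 = 193.24 thousand.
Not in labor force = 10.80 + 1.21 + 31.70 + 19.42 + 28.74 = 91.87 thousand (those not working and not actively searching are outside the labor force — including those who want a job but have given up searching).
Civilian working-age population = 193.24 + 91.87 = 285.11 thousand.
Unemployment rate = 7.29 / 193.24 = 3.77%.
Labor force participation rate = 193.24 / 285.11 = 67.78%.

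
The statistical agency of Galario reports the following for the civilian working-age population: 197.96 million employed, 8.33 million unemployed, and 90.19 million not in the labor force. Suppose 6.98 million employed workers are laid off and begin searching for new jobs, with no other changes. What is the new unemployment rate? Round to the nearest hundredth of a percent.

New unemployment rate ≈ 7.42%.

Initially, labor force = 197.96 + 8.33 = 206.29 million, so u = 8.33/206.29 = 4.04%.
After the change, employed falls and unemployed rises by 6.98; labor force unchanged → E = 190.98, U = 15.31, labor force = 206.29 million.
New unemployment rate = 15.31 / 206.29 = 7.42%.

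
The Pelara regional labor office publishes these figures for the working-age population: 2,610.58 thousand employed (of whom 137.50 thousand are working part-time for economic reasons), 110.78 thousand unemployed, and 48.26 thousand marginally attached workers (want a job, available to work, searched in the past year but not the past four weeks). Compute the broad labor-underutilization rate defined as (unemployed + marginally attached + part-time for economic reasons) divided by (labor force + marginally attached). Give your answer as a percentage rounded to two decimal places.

Broad underutilization rate ≈ 10.71%.

Labor force = 2,610.58 + 110.78 = 2,721.36 thousand.
Numerator = 110.78 + 48.26 + 137.50 = 296.54 thousand.
Denominator = 2,721.36 + 48.26 = 2,769.62 thousand.
Broad rate = 296.54 / 2,769.62 = 10.71%.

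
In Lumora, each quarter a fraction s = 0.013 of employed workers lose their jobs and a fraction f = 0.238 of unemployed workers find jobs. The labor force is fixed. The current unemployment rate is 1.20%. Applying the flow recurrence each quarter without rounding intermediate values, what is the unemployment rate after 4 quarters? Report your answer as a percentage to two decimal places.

With a fixed labor force, u_{t+1} = u_t + s·(1−u_t) − f·u_t = u_t·(1−s−f) + s.
Here 1−s−f = 0.749 and s = 0.013.
u_1 = 0.012000 × 0.749 + 0.013 = 0.021988.
u_2 = 0.021988 × 0.749 + 0.013 = 0.029469.
u_3 = 0.029469 × 0.749 + 0.013 = 0.035072.
u_4 = 0.035072 × 0.749 + 0.013 = 0.039269.

Unemployment rate after four quarters ≈ 3.93%.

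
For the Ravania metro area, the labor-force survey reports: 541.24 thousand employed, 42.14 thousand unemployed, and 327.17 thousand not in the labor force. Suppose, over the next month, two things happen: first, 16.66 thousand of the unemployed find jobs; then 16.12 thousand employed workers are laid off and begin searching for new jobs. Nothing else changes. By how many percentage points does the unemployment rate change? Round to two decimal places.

Initially, labor force = 541.24 + 42.14 = 583.38 thousand, so u = 42.14/583.38 = 7.22%.
After the first change, unemployed falls and employed rises by 16.66; labor force unchanged → E = 557.90, U = 25.48, labor force = 583.38 thousand.
After the second change, employed falls and unemployed rises by 16.12; labor force unchanged → E = 541.78, U = 41.60, labor force = 583.38 thousand.
New unemployment rate = 41.60 / 583.38 = 7.13%.
Change = 7.13% − 7.22% = −0.09 percentage points.

The unemployment rate changes by −0.09 percentage points.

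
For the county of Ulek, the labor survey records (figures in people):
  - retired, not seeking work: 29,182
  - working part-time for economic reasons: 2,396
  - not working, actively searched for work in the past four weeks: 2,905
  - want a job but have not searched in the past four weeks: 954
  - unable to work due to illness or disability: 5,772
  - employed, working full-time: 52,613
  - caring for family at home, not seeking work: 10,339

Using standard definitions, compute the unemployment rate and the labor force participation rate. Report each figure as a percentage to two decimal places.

Unemployment rate ≈ 5.02%; labor force participation rate ≈ 55.60%.

Employed = 2,396 + 52,613 = 55,009 (anyone who worked, including part-time for economic reasons, counts as employed).
Unemployed = 2,905.
Labor force = 55,009 + 2,905 = 57,914.
Not in labor force = 29,182 + 954 + 5,772 + 10,339 = 46,247 (those not working and not actively searching are outside the labor force — including those who want a job but have given up searching).
Civilian working-age population = 57,914 + 46,247 = 104,161.
Unemployment rate = 2,905 / 57,914 = 5.02%.
Labor force participation rate = 57,914 / 104,161 = 55.60%.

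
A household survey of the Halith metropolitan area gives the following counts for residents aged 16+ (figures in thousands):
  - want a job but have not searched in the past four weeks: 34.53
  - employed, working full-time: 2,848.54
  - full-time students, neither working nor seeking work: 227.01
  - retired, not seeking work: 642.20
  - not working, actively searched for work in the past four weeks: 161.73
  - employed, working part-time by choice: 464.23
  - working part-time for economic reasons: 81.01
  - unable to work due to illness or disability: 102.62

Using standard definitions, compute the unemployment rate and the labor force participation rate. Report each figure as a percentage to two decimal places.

Employed = 2,848.54 + 464.23 + 81.01 = 3,393.78 thousand (anyone who worked, including part-time for economic reasons, counts as employed).
Unemployed = 161.73 thousand.
Labor force = 3,393.78 + 161.73 = 3,555.51 thousand.
Not in labor force = 34.53 + 227.01 + 642.20 + 102.62 = 1,006.36 thousand (those not working and not actively searching are outside the labor force — including those who want a job but have given up searching).
Civilian working-age population = 3,555.51 + 1,006.36 = 4,561.87 thousand.
Unemployment rate = 161.73 / 3,555.51 = 4.55%.
Labor force participation rate = 3,555.51 / 4,561.87 = 77.94%.

Unemployment rate ≈ 4.55%; labor force participation rate ≈ 77.94%.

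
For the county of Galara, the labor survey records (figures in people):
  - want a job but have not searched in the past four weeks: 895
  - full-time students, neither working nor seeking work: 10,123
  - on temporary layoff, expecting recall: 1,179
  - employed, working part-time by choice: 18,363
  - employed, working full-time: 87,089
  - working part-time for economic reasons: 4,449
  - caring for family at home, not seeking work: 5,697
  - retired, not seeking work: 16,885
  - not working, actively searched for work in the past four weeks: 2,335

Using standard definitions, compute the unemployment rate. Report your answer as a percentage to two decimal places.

Unemployment rate ≈ 3.10%.

Employed = 18,363 + 87,089 + 4,449 = 109,901 (anyone who worked, including part-time for economic reasons, counts as employed).
Unemployed = 1,179 + 2,335 = 3,514 (jobless and actively searching, or on temporary layoff).
Labor force = 109,901 + 3,514 = 113,415.
Unemployment rate = 3,514 / 113,415 = 3.10%.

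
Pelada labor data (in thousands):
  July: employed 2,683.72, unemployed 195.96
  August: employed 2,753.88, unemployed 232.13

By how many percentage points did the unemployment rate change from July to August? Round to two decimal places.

The unemployment rate changed by +0.97 percentage points.

July: labor force = 2,683.72 + 195.96 = 2,879.68; u = 195.96/2,879.68 = 6.80%.
August: labor force = 2,753.88 + 232.13 = 2,986.01; u = 232.13/2,986.01 = 7.77%.
Change = 7.77% − 6.80% = +0.97 pp.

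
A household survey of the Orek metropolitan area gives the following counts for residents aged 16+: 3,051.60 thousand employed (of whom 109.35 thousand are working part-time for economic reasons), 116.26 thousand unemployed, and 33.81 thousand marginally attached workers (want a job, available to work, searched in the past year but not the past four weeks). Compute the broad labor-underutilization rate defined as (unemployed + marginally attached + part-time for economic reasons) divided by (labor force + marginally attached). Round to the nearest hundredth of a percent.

Labor force = 3,051.60 + 116.26 = 3,167.86 thousand.
Numerator = 116.26 + 33.81 + 109.35 = 259.42 thousand.
Denominator = 3,167.86 + 33.81 = 3,201.67 thousand.
Broad rate = 259.42 / 3,201.67 = 8.10%.

Broad underutilization rate ≈ 8.10%.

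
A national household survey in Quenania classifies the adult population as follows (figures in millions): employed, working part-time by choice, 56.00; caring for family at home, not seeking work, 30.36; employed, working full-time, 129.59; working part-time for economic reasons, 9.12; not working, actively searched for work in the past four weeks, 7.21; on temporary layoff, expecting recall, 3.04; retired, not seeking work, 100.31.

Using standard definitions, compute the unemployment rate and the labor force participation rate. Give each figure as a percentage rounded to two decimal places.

Employed = 56.00 + 129.59 + 9.12 = 194.71 million (anyone who worked, including part-time for economic reasons, counts as employed).
Unemployed = 7.21 + 3.04 = 10.25 million (jobless and actively searching, or on temporary layoff).
Labor force = 194.71 + 10.25 = 204.96 million.
Not in labor force = 30.36 + 100.31 = 130.67 million (those not working and not actively searching are outside the labor force).
Civilian working-age population = 204.96 + 130.67 = 335.63 million.
Unemployment rate = 10.25 / 204.96 = 5.00%.
Labor force participation rate = 204.96 / 335.63 = 61.07%.

Unemployment rate ≈ 5.00%; labor force participation rate ≈ 61.07%.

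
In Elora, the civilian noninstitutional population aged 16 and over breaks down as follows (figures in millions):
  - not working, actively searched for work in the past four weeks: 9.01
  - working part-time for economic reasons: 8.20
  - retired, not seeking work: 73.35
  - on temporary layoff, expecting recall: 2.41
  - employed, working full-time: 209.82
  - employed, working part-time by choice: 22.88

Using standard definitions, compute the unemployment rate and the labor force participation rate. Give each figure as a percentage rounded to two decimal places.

Unemployment rate ≈ 4.53%; labor force participation rate ≈ 77.48%.

Employed = 8.20 + 209.82 + 22.88 = 240.90 million (anyone who worked, including part-time for economic reasons, counts as employed).
Unemployed = 9.01 + 2.41 = 11.42 million (jobless and actively searching, or on temporary layoff).
Labor force = 240.90 + 11.42 = 252.32 million.
Not in labor force = 73.35 million (those not working and not actively searching are outside the labor force).
Civilian working-age population = 252.32 + 73.35 = 325.67 million.
Unemployment rate = 11.42 / 252.32 = 4.53%.
Labor force participation rate = 252.32 / 325.67 = 77.48%.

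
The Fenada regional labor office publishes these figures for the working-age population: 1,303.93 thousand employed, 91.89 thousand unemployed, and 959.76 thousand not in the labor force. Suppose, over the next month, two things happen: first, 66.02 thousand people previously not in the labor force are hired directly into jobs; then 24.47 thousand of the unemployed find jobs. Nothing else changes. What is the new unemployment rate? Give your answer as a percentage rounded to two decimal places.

New unemployment rate ≈ 4.61%.

Initially, labor force = 1,303.93 + 91.89 = 1,395.82 thousand, so u = 91.89/1,395.82 = 6.58%.
After the first change, employed and labor force both rise by 66.02; unemployed unchanged → E = 1,369.95, U = 91.89, labor force = 1,461.84 thousand.
After the second change, unemployed falls and employed rises by 24.47; labor force unchanged → E = 1,394.42, U = 67.42, labor force = 1,461.84 thousand.
New unemployment rate = 67.42 / 1,461.84 = 4.61%.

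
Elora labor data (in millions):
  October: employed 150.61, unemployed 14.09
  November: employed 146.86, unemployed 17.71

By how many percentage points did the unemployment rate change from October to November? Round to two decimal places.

October: labor force = 150.61 + 14.09 = 164.70; u = 14.09/164.70 = 8.55%.
November: labor force = 146.86 + 17.71 = 164.57; u = 17.71/164.57 = 10.76%.
Change = 10.76% − 8.55% = +2.21 pp.

The unemployment rate changed by +2.21 percentage points.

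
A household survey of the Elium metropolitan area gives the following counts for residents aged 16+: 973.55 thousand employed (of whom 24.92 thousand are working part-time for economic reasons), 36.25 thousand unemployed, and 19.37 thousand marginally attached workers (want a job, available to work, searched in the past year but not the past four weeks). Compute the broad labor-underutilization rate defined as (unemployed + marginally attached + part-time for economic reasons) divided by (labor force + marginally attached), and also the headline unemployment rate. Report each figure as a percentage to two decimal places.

Labor force = 973.55 + 36.25 = 1,009.80 thousand.
Numerator = 36.25 + 19.37 + 24.92 = 80.54 thousand.
Denominator = 1,009.80 + 19.37 = 1,029.17 thousand.
Broad rate = 80.54 / 1,029.17 = 7.83%.
Headline unemployment rate = 36.25 / 1,009.80 = 3.59%.

Broad underutilization rate ≈ 7.83%; headline unemployment rate ≈ 3.59%.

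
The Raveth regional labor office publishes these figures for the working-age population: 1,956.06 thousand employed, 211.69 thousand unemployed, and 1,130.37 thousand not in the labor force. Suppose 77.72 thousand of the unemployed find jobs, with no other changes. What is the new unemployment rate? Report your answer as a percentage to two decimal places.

Initially, labor force = 1,956.06 + 211.69 = 2,167.75 thousand, so u = 211.69/2,167.75 = 9.77%.
After the change, unemployed falls and employed rises by 77.72; labor force unchanged → E = 2,033.78, U = 133.97, labor force = 2,167.75 thousand.
New unemployment rate = 133.97 / 2,167.75 = 6.18%.

New unemployment rate ≈ 6.18%.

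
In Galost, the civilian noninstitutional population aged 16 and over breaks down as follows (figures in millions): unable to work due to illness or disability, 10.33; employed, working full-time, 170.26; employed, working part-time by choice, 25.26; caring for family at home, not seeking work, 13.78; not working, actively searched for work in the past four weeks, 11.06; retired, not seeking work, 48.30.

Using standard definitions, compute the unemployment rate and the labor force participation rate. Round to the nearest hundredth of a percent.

Unemployment rate ≈ 5.35%; labor force participation rate ≈ 74.05%.

Employed = 170.26 + 25.26 = 195.52 million.
Unemployed = 11.06 million.
Labor force = 195.52 + 11.06 = 206.58 million.
Not in labor force = 10.33 + 13.78 + 48.30 = 72.41 million (those not working and not actively searching are outside the labor force).
Civilian working-age population = 206.58 + 72.41 = 278.99 million.
Unemployment rate = 11.06 / 206.58 = 5.35%.
Labor force participation rate = 206.58 / 278.99 = 74.05%.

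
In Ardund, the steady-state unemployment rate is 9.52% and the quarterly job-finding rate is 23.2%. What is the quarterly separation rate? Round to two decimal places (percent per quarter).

Separation rate ≈ 2.44% per quarter.

From u* = s/(s+f): s = u·f/(1−u).
s = 0.0952 × 23.2 / (1 − 0.0952) = 2.2086 / 0.9048 ≈ 2.44% per quarter.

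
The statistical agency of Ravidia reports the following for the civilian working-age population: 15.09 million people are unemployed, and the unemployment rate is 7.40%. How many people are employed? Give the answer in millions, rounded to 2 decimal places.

About 188.83 million are employed.

Labor force = U / u = 15.09 / 0.0740 ≈ 203.92 million.
Employed = labor force − unemployed = 203.92 − 15.09 = 188.83 million.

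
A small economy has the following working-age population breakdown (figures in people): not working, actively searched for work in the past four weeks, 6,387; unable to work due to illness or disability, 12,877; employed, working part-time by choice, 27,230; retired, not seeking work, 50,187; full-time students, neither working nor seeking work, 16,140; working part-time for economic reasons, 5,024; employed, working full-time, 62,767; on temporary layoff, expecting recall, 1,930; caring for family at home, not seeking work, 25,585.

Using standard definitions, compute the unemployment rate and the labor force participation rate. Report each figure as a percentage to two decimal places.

Unemployment rate ≈ 8.05%; labor force participation rate ≈ 49.65%.

Employed = 27,230 + 5,024 + 62,767 = 95,021 (anyone who worked, including part-time for economic reasons, counts as employed).
Unemployed = 6,387 + 1,930 = 8,317 (jobless and actively searching, or on temporary layoff).
Labor force = 95,021 + 8,317 = 103,338.
Not in labor force = 12,877 + 50,187 + 16,140 + 25,585 = 104,789 (those not working and not actively searching are outside the labor force).
Civilian working-age population = 103,338 + 104,789 = 208,127.
Unemployment rate = 8,317 / 103,338 = 8.05%.
Labor force participation rate = 103,338 / 208,127 = 49.65%.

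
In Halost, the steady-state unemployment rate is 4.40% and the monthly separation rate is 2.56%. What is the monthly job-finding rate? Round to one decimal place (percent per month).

Job-finding rate ≈ 55.6% per month.

From u* = s/(s+f): f = s·(1−u)/u.
f = 2.56 × (1 − 0.0440) / 0.0440 = 2.4474 / 0.0440 ≈ 55.6% per month.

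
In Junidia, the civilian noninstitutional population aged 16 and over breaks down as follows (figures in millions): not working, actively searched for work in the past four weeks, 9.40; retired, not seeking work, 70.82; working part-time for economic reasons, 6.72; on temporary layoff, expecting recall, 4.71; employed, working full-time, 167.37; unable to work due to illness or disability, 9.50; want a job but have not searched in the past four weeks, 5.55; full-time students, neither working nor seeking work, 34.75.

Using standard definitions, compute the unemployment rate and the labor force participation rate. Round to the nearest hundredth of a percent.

Unemployment rate ≈ 7.50%; labor force participation rate ≈ 60.94%.

Employed = 6.72 + 167.37 = 174.09 million (anyone who worked, including part-time for economic reasons, counts as employed).
Unemployed = 9.40 + 4.71 = 14.11 million (jobless and actively searching, or on temporary layoff).
Labor force = 174.09 + 14.11 = 188.20 million.
Not in labor force = 70.82 + 9.50 + 5.55 + 34.75 = 120.62 million (those not working and not actively searching are outside the labor force — including those who want a job but have given up searching).
Civilian working-age population = 188.20 + 120.62 = 308.82 million.
Unemployment rate = 14.11 / 188.20 = 7.50%.
Labor force participation rate = 188.20 / 308.82 = 60.94%.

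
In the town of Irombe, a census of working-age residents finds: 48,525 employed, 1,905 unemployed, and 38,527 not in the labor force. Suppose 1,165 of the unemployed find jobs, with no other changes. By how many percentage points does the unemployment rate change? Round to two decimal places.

Initially, labor force = 48,525 + 1,905 = 50,430, so u = 1,905/50,430 = 3.78%.
After the change, unemployed falls and employed rises by 1,165; labor force unchanged → E = 49,690, U = 740, labor force = 50,430.
New unemployment rate = 740 / 50,430 = 1.47%.
Change = 1.47% − 3.78% = −2.31 percentage points.

The unemployment rate changes by −2.31 percentage points.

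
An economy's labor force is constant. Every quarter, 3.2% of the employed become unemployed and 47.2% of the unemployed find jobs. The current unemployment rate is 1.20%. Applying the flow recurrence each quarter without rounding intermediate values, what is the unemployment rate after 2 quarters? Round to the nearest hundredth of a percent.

With a fixed labor force, u_{t+1} = u_t + s·(1−u_t) − f·u_t = u_t·(1−s−f) + s.
Here 1−s−f = 0.496 and s = 0.032.
u_1 = 0.012000 × 0.496 + 0.032 = 0.037952.
u_2 = 0.037952 × 0.496 + 0.032 = 0.050824.

Unemployment rate after two quarters ≈ 5.08%.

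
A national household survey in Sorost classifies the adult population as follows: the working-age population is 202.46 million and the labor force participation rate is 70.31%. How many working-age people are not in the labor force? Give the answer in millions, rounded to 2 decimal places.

About 60.11 million are not in the labor force.

Share not in the labor force = 1 − 0.7031 = 0.2969.
Not in labor force = 0.2969 × 202.46 ≈ 60.11 million.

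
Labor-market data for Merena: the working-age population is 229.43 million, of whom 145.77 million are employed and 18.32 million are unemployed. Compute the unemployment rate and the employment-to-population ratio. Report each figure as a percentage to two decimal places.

Labor force = employed + unemployed = 145.77 + 18.32 = 164.09 million.
Unemployment rate = 18.32 / 164.09 = 11.16%.
Employment-population ratio = 145.77 / 229.43 = 63.54%.

Unemployment rate ≈ 11.16%; employment-population ratio ≈ 63.54%.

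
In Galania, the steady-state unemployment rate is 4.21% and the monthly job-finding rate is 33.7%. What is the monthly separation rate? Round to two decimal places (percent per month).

From u* = s/(s+f): s = u·f/(1−u).
s = 0.0421 × 33.7 / (1 − 0.0421) = 1.4188 / 0.9579 ≈ 1.48% per month.

Separation rate ≈ 1.48% per month.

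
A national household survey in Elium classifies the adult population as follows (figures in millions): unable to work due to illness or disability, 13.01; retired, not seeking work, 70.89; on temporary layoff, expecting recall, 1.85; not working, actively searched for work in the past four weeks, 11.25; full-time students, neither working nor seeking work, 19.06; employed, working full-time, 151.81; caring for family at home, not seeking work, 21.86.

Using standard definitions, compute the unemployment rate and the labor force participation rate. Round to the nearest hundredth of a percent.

Employed = 151.81 million.
Unemployed = 1.85 + 11.25 = 13.10 million (jobless and actively searching, or on temporary layoff).
Labor force = 151.81 + 13.10 = 164.91 million.
Not in labor force = 13.01 + 70.89 + 19.06 + 21.86 = 124.82 million (those not working and not actively searching are outside the labor force).
Civilian working-age population = 164.91 + 124.82 = 289.73 million.
Unemployment rate = 13.10 / 164.91 = 7.94%.
Labor force participation rate = 164.91 / 289.73 = 56.92%.

Unemployment rate ≈ 7.94%; labor force participation rate ≈ 56.92%.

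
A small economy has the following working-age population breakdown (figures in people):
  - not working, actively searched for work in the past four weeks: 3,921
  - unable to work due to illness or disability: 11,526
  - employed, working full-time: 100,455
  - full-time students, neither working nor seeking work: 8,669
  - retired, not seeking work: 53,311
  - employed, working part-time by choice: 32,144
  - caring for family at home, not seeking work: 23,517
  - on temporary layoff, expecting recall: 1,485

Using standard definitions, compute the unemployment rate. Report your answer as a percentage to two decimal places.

Employed = 100,455 + 32,144 = 132,599.
Unemployed = 3,921 + 1,485 = 5,406 (jobless and actively searching, or on temporary layoff).
Labor force = 132,599 + 5,406 = 138,005.
Unemployment rate = 5,406 / 138,005 = 3.92%.

Unemployment rate ≈ 3.92%.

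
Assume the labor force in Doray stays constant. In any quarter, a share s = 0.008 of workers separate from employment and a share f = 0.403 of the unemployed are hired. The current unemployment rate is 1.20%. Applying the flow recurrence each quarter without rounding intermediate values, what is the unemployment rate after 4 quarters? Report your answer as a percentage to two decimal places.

With a fixed labor force, u_{t+1} = u_t + s·(1−u_t) − f·u_t = u_t·(1−s−f) + s.
Here 1−s−f = 0.589 and s = 0.008.
u_1 = 0.012000 × 0.589 + 0.008 = 0.015068.
u_2 = 0.015068 × 0.589 + 0.008 = 0.016875.
u_3 = 0.016875 × 0.589 + 0.008 = 0.017939.
u_4 = 0.017939 × 0.589 + 0.008 = 0.018566.

Unemployment rate after four quarters ≈ 1.86%.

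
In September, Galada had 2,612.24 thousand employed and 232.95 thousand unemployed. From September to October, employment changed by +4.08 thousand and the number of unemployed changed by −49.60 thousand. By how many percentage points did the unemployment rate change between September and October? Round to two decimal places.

The unemployment rate changed by −1.64 percentage points.

September: labor force = 2,612.24 + 232.95 = 2,845.19; u = 232.95/2,845.19 = 8.19%.
October: labor force = 2,616.32 + 183.35 = 2,799.67; u = 183.35/2,799.67 = 6.55%.
Change = 6.55% − 8.19% = −1.64 pp.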